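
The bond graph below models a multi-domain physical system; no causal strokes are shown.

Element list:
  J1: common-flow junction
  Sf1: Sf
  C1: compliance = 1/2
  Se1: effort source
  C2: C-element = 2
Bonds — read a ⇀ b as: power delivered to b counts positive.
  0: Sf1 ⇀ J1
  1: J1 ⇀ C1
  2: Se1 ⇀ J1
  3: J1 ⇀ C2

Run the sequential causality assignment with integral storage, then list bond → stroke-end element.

bond 0 stroke→Sf1
bond 1 stroke→J1
bond 2 stroke→J1
bond 3 stroke→J1

β0 stroke at Sf1  (Sf1 (Sf) sets flow on bond)
β2 stroke at J1  (Se1: effort source, stroke at far end)
β1 stroke at J1  (common-f at J1 fixed by 0)
β3 stroke at J1  (common-f at J1 fixed by 0)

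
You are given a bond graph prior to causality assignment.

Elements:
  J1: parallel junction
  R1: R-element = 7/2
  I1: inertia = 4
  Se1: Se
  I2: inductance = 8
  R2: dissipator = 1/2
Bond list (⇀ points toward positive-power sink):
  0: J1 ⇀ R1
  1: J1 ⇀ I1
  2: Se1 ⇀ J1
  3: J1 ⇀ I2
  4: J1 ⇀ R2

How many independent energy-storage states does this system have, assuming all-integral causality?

2  (I1, I2 all integral)

#2 stroke→J1  (Se1 fixes effort; stroke away)
#0 stroke→R1  (J1: bond 2 brought effort, rest push out)
#1 stroke→I1  (common-e at J1 fixed by 2)
#3 stroke→I2  (common-e at J1 fixed by 2)
#4 stroke→R2  (J1: bond 2 brought effort, rest push out)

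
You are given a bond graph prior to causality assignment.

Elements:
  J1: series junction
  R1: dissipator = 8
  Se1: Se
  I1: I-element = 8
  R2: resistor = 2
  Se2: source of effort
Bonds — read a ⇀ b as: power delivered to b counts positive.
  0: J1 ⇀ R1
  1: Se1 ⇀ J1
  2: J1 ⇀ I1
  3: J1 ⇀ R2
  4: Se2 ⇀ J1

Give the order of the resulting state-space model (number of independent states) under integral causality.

bond 1 →J1  (Se1 fixes effort; stroke away)
bond 4 →J1  (Se2 fixes effort; stroke away)
bond 2 →I1  (I1 outputs flow p/I1)
bond 0 →J1  (J1 flow already set via bond 2)
bond 3 →J1  (J1: bond 2 brought flow, rest push out)

1  (I1 all integral)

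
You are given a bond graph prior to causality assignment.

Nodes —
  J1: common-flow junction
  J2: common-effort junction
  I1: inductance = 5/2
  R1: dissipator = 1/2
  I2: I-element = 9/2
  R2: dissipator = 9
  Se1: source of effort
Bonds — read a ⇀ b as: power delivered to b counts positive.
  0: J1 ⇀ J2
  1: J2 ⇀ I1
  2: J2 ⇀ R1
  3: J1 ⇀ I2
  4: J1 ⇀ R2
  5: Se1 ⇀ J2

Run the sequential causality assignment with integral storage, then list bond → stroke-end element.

#0 |J1
#1 |I1
#2 |R1
#3 |I2
#4 |J1
#5 |J2

bond 5 →J2  (Se1 (Se) sets effort on bond)
bond 0 →J1  (0-jn J2 has e-setter on 5)
bond 1 →I1  (0-jn J2 has e-setter on 5)
bond 2 →R1  (J2 effort already set via bond 5)
bond 3 →I2  (I2: I, integral causality)
bond 4 →J1  (J1 flow already set via bond 3)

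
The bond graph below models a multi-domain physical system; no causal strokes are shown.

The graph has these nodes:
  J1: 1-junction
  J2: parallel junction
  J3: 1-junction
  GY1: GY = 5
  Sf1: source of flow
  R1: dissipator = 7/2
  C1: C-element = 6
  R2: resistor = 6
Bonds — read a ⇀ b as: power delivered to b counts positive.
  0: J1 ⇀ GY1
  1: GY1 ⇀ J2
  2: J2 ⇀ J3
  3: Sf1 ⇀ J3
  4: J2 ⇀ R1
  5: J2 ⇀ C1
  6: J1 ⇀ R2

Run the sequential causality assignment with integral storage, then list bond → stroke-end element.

β0 stroke at GY1
β1 stroke at GY1
β2 stroke at J3
β3 stroke at Sf1
β4 stroke at R1
β5 stroke at J2
β6 stroke at J1

bond 3 →Sf1  (Sf1 fixes flow; stroke at Sf1)
bond 2 →J3  (J3: bond 3 brought flow, rest push out)
bond 5 →J2  (C1: C, integral causality)
bond 1 →GY1  (J2 effort already set via bond 5)
bond 4 →R1  (J2: bond 5 brought effort, rest push out)
bond 0 →GY1  (GY1 both-in/both-out from 1)
bond 6 →J1  (common-f at J1 fixed by 0)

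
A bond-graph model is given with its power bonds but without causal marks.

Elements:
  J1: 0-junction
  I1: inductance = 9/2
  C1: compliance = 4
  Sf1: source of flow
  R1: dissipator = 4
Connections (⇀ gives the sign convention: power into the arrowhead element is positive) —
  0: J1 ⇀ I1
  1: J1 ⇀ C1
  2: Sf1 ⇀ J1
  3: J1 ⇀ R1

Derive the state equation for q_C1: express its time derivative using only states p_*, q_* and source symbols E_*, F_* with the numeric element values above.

bond 2 stroke at Sf1  (Sf1 fixes flow; stroke at Sf1)
bond 0 stroke at I1  (I1 integral (f out))
bond 1 stroke at J1  (prefer integral on C1)
bond 3 stroke at R1  (0-jn J1 has e-setter on 1)

dq_C1/dt = F_Sf1 - 2*p_I1/9 - q_C1/16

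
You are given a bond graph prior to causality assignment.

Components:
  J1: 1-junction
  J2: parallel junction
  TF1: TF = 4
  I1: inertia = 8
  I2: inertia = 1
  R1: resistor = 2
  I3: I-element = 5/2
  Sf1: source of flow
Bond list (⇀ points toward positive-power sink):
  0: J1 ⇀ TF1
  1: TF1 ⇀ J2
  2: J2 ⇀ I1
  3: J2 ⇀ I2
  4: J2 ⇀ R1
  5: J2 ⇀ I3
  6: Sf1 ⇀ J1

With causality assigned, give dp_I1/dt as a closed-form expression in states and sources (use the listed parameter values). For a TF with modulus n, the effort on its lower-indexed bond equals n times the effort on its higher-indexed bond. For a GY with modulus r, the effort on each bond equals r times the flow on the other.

β6 →Sf1  (source Sf1 imposes f)
β0 →J1  (1-jn J1 has f-setter on 6)
β1 →TF1  (through TF1, causality passes straight; one stroke at TF1)
β2 →I1  (I1 integral (f out))
β3 →I2  (I2 outputs flow p/I2)
β5 →I3  (I3: I, integral causality)
β4 →J2  (closing 0-jn rule on J2)

dp_I1/dt = 8*F_Sf1 - p_I1/4 - 2*p_I2 - 4*p_I3/5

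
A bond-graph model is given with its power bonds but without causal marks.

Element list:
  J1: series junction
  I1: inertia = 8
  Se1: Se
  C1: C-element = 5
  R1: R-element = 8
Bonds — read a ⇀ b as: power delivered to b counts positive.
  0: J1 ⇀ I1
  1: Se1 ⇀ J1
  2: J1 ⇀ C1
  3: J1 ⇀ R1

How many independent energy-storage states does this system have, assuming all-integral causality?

bond 1 stroke at J1  (Se1 fixes effort; stroke away)
bond 0 stroke at I1  (I1 integral (f out))
bond 2 stroke at J1  (1-jn J1 has f-setter on 0)
bond 3 stroke at J1  (J1: bond 0 brought flow, rest push out)

2  (C1, I1 all integral)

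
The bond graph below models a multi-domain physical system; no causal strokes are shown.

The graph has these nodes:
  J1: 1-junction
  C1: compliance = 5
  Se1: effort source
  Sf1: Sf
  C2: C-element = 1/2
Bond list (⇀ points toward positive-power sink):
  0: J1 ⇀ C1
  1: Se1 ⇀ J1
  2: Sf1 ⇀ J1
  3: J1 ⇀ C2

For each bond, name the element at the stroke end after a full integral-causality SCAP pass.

bond 0 →J1
bond 1 →J1
bond 2 →Sf1
bond 3 →J1

β1 →J1  (Se1 fixes effort; stroke away)
β2 →Sf1  (source Sf1 imposes f)
β0 →J1  (J1: bond 2 brought flow, rest push out)
β3 →J1  (J1 flow already set via bond 2)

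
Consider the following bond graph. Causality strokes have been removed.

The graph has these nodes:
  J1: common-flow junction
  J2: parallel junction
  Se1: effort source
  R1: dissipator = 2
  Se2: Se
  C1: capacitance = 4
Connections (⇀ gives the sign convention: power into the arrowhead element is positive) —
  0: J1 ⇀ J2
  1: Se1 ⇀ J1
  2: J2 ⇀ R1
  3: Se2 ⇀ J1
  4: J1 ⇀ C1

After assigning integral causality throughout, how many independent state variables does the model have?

#1 |J1  (Se1 fixes effort; stroke away)
#3 |J1  (Se2: effort source, stroke at far end)
#4 |J1  (prefer integral on C1)
#0 |J2  (only one flow-in slot at J1)
#2 |R1  (J2: bond 0 brought effort, rest push out)

1  (C1 all integral)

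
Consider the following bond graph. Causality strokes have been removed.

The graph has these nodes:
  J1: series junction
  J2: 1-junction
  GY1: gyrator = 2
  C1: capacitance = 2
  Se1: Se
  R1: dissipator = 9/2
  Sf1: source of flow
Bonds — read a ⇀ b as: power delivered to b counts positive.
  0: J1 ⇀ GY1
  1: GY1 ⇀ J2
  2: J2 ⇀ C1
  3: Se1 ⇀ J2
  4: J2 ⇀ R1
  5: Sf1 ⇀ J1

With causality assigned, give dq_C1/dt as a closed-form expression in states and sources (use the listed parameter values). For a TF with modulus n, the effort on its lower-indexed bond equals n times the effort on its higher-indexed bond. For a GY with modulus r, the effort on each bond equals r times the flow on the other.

dq_C1/dt = 2*E_Se1/9 + 4*F_Sf1/9 - q_C1/9

b3 stroke→J2  (Se1: effort source, stroke at far end)
b5 stroke→Sf1  (Sf1 fixes flow; stroke at Sf1)
b0 stroke→J1  (J1 flow already set via bond 5)
b1 stroke→J2  (GY1 both-in/both-out from 0)
b2 stroke→J2  (C1 integral (e out))
b4 stroke→R1  (only one flow-in slot at J2)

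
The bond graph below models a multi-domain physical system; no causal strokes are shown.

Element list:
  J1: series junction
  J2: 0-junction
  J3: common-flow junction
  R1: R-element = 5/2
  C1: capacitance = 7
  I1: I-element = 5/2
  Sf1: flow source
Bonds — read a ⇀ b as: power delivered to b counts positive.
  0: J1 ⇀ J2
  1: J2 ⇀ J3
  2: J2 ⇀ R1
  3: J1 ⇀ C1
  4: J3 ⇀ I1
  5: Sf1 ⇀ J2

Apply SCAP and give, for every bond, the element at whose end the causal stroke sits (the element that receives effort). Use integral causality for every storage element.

bond 5 |Sf1  (Sf1 (Sf) sets flow on bond)
bond 3 |J1  (prefer integral on C1)
bond 0 |J2  (J1 needs exactly one f-in)
bond 1 |J3  (common-e at J2 fixed by 0)
bond 2 |R1  (J2 effort already set via bond 0)
bond 4 |I1  (closing 1-jn rule on J3)

b0 stroke at J2
b1 stroke at J3
b2 stroke at R1
b3 stroke at J1
b4 stroke at I1
b5 stroke at Sf1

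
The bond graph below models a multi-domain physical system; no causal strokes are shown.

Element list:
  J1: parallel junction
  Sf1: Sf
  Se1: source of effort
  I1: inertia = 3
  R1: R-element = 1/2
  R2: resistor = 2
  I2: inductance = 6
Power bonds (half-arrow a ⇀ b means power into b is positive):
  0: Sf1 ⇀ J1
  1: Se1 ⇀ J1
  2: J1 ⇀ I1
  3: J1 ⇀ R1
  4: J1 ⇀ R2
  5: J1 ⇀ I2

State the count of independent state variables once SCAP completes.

bond 0 stroke at Sf1  (Sf1 (Sf) sets flow on bond)
bond 1 stroke at J1  (source Se1 imposes e)
bond 2 stroke at I1  (J1: bond 1 brought effort, rest push out)
bond 3 stroke at R1  (J1: bond 1 brought effort, rest push out)
bond 4 stroke at R2  (0-jn J1 has e-setter on 1)
bond 5 stroke at I2  (common-e at J1 fixed by 1)

2  (I1, I2 all integral)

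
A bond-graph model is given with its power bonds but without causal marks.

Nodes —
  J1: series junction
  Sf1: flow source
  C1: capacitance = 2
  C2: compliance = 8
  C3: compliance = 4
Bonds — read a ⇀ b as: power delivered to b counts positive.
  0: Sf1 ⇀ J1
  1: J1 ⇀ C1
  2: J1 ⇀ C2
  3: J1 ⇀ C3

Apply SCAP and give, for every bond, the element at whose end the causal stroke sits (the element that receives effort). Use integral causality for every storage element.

b0 stroke→Sf1
b1 stroke→J1
b2 stroke→J1
b3 stroke→J1

bond 0 stroke→Sf1  (Sf1 (Sf) sets flow on bond)
bond 1 stroke→J1  (J1 flow already set via bond 0)
bond 2 stroke→J1  (J1 flow already set via bond 0)
bond 3 stroke→J1  (J1 flow already set via bond 0)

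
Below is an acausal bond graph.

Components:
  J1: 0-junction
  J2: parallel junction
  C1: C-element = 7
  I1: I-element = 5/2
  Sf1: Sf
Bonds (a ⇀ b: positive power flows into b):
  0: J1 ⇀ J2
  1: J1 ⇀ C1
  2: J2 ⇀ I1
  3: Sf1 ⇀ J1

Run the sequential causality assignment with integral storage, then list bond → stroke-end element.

β0 stroke at J2
β1 stroke at J1
β2 stroke at I1
β3 stroke at Sf1

β3 stroke at Sf1  (Sf1: flow source, stroke at near end)
β1 stroke at J1  (C1: C, integral causality)
β0 stroke at J2  (J1: bond 1 brought effort, rest push out)
β2 stroke at I1  (common-e at J2 fixed by 0)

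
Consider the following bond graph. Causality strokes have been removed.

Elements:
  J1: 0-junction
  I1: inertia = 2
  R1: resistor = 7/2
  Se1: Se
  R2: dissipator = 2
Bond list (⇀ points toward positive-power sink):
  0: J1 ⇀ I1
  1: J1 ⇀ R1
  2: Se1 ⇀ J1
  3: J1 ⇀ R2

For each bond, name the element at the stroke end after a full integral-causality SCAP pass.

b2 stroke at J1  (Se1 (Se) sets effort on bond)
b0 stroke at I1  (common-e at J1 fixed by 2)
b1 stroke at R1  (common-e at J1 fixed by 2)
b3 stroke at R2  (J1 effort already set via bond 2)

β0 |I1
β1 |R1
β2 |J1
β3 |R2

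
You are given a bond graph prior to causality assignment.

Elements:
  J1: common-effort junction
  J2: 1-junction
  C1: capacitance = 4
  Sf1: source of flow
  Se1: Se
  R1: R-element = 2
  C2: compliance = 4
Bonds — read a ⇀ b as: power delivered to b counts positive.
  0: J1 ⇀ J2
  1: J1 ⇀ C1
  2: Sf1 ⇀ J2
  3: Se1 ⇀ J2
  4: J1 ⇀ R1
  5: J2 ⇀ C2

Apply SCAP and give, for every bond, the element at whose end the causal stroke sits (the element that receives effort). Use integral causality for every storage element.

bond 0 |J2
bond 1 |J1
bond 2 |Sf1
bond 3 |J2
bond 4 |R1
bond 5 |J2

#2 |Sf1  (source Sf1 imposes f)
#3 |J2  (Se1: effort source, stroke at far end)
#0 |J2  (J2 flow already set via bond 2)
#5 |J2  (1-jn J2 has f-setter on 2)
#1 |J1  (C1 outputs effort q/C1)
#4 |R1  (J1 effort already set via bond 1)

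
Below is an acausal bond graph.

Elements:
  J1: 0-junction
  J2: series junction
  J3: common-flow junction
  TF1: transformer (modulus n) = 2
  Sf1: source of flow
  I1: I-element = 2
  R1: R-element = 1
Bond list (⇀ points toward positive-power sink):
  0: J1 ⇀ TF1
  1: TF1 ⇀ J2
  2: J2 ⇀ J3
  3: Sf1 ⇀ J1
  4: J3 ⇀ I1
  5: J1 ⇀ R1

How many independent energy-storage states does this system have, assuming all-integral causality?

1  (I1 all integral)

β3 stroke at Sf1  (Sf1 (Sf) sets flow on bond)
β4 stroke at I1  (prefer integral on I1)
β2 stroke at J3  (1-jn J3 has f-setter on 4)
β1 stroke at J2  (1-jn J2 has f-setter on 2)
β0 stroke at TF1  (TF TF1: opposite of bond 1)
β5 stroke at J1  (J1 needs exactly one e-in)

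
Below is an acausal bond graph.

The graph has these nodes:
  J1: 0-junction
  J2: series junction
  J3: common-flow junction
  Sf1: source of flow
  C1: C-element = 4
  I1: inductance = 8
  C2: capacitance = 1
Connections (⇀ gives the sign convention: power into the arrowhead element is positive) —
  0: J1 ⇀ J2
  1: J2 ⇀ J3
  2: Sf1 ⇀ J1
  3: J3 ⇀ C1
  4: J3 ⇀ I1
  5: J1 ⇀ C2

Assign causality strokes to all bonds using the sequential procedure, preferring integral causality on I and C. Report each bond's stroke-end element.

bond 0 →J2
bond 1 →J3
bond 2 →Sf1
bond 3 →J3
bond 4 →I1
bond 5 →J1

bond 2 stroke at Sf1  (Sf1: flow source, stroke at near end)
bond 3 stroke at J3  (C1: C, integral causality)
bond 4 stroke at I1  (I1 outputs flow p/I1)
bond 1 stroke at J3  (J3: bond 4 brought flow, rest push out)
bond 0 stroke at J2  (common-f at J2 fixed by 1)
bond 5 stroke at J1  (closing 0-jn rule on J1)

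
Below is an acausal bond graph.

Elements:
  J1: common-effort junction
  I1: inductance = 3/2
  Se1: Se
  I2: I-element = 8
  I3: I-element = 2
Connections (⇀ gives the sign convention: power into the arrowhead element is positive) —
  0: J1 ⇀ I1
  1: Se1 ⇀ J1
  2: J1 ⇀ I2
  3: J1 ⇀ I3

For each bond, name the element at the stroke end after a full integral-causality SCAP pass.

#1 stroke→J1  (Se1 (Se) sets effort on bond)
#0 stroke→I1  (J1 effort already set via bond 1)
#2 stroke→I2  (common-e at J1 fixed by 1)
#3 stroke→I3  (J1: bond 1 brought effort, rest push out)

β0 stroke→I1
β1 stroke→J1
β2 stroke→I2
β3 stroke→I3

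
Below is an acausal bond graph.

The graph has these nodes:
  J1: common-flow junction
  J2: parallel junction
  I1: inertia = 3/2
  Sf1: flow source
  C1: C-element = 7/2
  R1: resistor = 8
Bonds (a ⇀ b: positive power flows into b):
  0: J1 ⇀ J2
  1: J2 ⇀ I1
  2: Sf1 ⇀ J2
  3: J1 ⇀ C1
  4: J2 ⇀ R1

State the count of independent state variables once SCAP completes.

2  (C1, I1 all integral)

b2 |Sf1  (Sf1 (Sf) sets flow on bond)
b1 |I1  (I1 outputs flow p/I1)
b3 |J1  (prefer integral on C1)
b0 |J2  (J1 needs exactly one f-in)
b4 |R1  (0-jn J2 has e-setter on 0)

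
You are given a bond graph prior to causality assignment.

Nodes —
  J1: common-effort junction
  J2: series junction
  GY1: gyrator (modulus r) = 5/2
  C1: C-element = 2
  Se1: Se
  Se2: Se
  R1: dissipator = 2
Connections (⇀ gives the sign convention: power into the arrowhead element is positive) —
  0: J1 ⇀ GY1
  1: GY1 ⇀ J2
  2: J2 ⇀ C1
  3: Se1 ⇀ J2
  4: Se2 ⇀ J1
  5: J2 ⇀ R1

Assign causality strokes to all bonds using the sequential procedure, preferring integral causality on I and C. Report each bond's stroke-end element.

β3 stroke at J2  (Se1: effort source, stroke at far end)
β4 stroke at J1  (Se2 fixes effort; stroke away)
β0 stroke at GY1  (J1: bond 4 brought effort, rest push out)
β1 stroke at GY1  (GY1: gyrator matches bond 0)
β2 stroke at J2  (J2 flow already set via bond 1)
β5 stroke at J2  (common-f at J2 fixed by 1)

β0 →GY1
β1 →GY1
β2 →J2
β3 →J2
β4 →J1
β5 →J2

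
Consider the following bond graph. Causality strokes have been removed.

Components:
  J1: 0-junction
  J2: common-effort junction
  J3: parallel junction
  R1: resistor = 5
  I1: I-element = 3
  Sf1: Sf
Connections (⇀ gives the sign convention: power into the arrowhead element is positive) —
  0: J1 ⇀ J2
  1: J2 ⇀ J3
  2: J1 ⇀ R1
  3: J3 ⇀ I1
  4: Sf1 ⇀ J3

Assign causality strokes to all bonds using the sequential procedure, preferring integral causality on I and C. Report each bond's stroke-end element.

β0 |J2
β1 |J3
β2 |J1
β3 |I1
β4 |Sf1

β4 |Sf1  (Sf1: flow source, stroke at near end)
β3 |I1  (I1: I, integral causality)
β1 |J3  (only one effort-in slot at J3)
β0 |J2  (J2: last free bond brings effort in)
β2 |J1  (J1 needs exactly one e-in)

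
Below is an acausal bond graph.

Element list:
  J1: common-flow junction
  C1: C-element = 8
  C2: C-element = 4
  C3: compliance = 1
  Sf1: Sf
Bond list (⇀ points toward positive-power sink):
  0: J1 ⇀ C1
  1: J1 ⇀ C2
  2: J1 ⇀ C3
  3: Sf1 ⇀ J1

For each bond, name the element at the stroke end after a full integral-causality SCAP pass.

b0 stroke at J1
b1 stroke at J1
b2 stroke at J1
b3 stroke at Sf1

bond 3 stroke at Sf1  (Sf1 fixes flow; stroke at Sf1)
bond 0 stroke at J1  (1-jn J1 has f-setter on 3)
bond 1 stroke at J1  (common-f at J1 fixed by 3)
bond 2 stroke at J1  (J1 flow already set via bond 3)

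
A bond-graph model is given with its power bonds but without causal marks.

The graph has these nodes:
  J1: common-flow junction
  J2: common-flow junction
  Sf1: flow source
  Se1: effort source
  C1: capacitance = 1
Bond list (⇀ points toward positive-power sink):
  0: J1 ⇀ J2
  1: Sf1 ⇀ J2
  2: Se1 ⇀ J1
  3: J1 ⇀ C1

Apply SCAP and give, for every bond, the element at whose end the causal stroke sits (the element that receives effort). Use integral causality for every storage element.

#0 stroke at J2
#1 stroke at Sf1
#2 stroke at J1
#3 stroke at J1

b1 stroke→Sf1  (Sf1 fixes flow; stroke at Sf1)
b2 stroke→J1  (Se1 fixes effort; stroke away)
b0 stroke→J2  (1-jn J2 has f-setter on 1)
b3 stroke→J1  (1-jn J1 has f-setter on 0)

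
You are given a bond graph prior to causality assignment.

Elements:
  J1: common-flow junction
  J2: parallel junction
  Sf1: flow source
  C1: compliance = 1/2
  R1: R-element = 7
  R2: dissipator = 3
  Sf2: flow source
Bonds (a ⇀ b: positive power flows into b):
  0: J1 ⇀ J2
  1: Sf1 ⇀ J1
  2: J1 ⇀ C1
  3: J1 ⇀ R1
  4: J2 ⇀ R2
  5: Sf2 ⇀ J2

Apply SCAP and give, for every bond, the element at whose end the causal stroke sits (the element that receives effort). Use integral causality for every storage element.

bond 1 →Sf1  (Sf1: flow source, stroke at near end)
bond 5 →Sf2  (Sf2: flow source, stroke at near end)
bond 0 →J1  (1-jn J1 has f-setter on 1)
bond 2 →J1  (1-jn J1 has f-setter on 1)
bond 3 →J1  (common-f at J1 fixed by 1)
bond 4 →J2  (closing 0-jn rule on J2)

bond 0 |J1
bond 1 |Sf1
bond 2 |J1
bond 3 |J1
bond 4 |J2
bond 5 |Sf2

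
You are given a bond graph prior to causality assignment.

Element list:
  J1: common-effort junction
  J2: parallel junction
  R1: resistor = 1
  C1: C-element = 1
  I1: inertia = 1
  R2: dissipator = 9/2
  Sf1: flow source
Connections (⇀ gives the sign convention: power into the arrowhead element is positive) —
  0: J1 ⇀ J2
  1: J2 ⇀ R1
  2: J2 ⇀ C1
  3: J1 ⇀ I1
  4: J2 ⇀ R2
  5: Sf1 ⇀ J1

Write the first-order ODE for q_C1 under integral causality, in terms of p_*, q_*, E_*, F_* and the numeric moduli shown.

dq_C1/dt = F_Sf1 - p_I1 - 11*q_C1/9

#5 →Sf1  (Sf1 (Sf) sets flow on bond)
#2 →J2  (prefer integral on C1)
#0 →J1  (common-e at J2 fixed by 2)
#1 →R1  (0-jn J2 has e-setter on 2)
#4 →R2  (0-jn J2 has e-setter on 2)
#3 →I1  (J1: bond 0 brought effort, rest push out)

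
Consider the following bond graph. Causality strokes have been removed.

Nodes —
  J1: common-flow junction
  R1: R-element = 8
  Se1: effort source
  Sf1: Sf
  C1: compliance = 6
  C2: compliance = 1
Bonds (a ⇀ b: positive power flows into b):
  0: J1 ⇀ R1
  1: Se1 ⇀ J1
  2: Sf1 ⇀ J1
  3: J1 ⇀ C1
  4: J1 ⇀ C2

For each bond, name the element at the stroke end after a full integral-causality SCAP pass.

β1 →J1  (source Se1 imposes e)
β2 →Sf1  (Sf1 fixes flow; stroke at Sf1)
β0 →J1  (J1: bond 2 brought flow, rest push out)
β3 →J1  (common-f at J1 fixed by 2)
β4 →J1  (1-jn J1 has f-setter on 2)

b0 stroke at J1
b1 stroke at J1
b2 stroke at Sf1
b3 stroke at J1
b4 stroke at J1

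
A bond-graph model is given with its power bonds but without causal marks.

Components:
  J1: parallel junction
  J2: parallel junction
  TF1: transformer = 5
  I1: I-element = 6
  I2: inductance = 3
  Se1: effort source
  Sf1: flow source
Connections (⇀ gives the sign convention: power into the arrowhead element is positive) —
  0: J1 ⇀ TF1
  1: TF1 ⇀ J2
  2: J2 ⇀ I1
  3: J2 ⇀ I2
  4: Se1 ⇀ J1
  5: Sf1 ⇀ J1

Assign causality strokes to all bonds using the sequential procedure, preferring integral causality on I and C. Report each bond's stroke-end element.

bond 4 |J1  (source Se1 imposes e)
bond 5 |Sf1  (source Sf1 imposes f)
bond 0 |TF1  (J1 effort already set via bond 4)
bond 1 |J2  (TF1: transformer flips bond 0)
bond 2 |I1  (common-e at J2 fixed by 1)
bond 3 |I2  (J2 effort already set via bond 1)

β0 stroke at TF1
β1 stroke at J2
β2 stroke at I1
β3 stroke at I2
β4 stroke at J1
β5 stroke at Sf1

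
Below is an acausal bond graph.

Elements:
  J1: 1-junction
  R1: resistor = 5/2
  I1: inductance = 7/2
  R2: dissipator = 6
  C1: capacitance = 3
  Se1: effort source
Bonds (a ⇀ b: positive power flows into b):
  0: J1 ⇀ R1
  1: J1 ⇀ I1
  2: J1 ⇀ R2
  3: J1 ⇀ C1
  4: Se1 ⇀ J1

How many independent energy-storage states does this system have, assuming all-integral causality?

b4 →J1  (Se1 (Se) sets effort on bond)
b1 →I1  (I1 outputs flow p/I1)
b0 →J1  (1-jn J1 has f-setter on 1)
b2 →J1  (1-jn J1 has f-setter on 1)
b3 →J1  (J1: bond 1 brought flow, rest push out)

2  (C1, I1 all integral)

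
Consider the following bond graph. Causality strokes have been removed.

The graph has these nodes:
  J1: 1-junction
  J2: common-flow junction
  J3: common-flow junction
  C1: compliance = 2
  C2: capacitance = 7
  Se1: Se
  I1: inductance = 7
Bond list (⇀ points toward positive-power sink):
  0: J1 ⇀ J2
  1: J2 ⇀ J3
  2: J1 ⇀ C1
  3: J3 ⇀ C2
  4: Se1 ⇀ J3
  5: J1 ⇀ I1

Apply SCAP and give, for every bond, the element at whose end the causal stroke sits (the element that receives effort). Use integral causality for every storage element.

β4 |J3  (source Se1 imposes e)
β2 |J1  (C1: C, integral causality)
β3 |J3  (C2 outputs effort q/C2)
β1 |J2  (J3: last free bond brings flow in)
β0 |J1  (J2 needs exactly one f-in)
β5 |I1  (J1 needs exactly one f-in)

b0 |J1
b1 |J2
b2 |J1
b3 |J3
b4 |J3
b5 |I1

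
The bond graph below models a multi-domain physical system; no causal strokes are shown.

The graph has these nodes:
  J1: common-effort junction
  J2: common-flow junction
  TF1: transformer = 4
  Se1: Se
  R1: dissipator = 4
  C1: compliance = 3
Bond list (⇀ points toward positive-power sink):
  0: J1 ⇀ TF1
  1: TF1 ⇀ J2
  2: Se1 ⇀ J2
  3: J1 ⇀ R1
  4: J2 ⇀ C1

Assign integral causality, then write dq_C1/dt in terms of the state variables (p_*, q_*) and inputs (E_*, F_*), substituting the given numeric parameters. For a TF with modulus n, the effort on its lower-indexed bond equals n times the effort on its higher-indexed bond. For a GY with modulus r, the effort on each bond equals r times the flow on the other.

dq_C1/dt = 4*E_Se1 - 4*q_C1/3

#2 stroke at J2  (source Se1 imposes e)
#4 stroke at J2  (C1: C, integral causality)
#1 stroke at TF1  (closing 1-jn rule on J2)
#0 stroke at J1  (TF1 one-in-one-out from 1)
#3 stroke at R1  (J1 effort already set via bond 0)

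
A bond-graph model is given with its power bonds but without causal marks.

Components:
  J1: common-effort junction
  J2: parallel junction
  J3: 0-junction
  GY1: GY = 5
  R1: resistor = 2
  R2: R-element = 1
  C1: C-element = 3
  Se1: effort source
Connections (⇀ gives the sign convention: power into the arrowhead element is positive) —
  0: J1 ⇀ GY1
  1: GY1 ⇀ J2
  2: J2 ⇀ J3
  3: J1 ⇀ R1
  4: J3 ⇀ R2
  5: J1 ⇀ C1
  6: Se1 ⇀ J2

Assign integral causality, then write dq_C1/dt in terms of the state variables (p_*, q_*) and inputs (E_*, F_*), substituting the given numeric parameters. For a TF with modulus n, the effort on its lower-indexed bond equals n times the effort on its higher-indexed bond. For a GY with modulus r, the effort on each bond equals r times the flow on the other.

b6 |J2  (Se1 (Se) sets effort on bond)
b1 |GY1  (common-e at J2 fixed by 6)
b2 |J3  (0-jn J2 has e-setter on 6)
b4 |R2  (J3: bond 2 brought effort, rest push out)
b0 |GY1  (GY GY1: same side as bond 1)
b5 |J1  (prefer integral on C1)
b3 |R1  (common-e at J1 fixed by 5)

dq_C1/dt = -E_Se1/5 - q_C1/6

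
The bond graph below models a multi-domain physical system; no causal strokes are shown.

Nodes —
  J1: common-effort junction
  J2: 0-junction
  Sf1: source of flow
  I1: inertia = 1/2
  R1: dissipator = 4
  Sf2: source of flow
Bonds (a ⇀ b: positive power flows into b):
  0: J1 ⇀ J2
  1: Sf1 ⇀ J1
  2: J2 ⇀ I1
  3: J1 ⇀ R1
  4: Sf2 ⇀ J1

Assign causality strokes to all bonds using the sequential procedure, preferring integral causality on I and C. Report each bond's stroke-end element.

#1 →Sf1  (Sf1 (Sf) sets flow on bond)
#4 →Sf2  (Sf2 (Sf) sets flow on bond)
#2 →I1  (prefer integral on I1)
#0 →J2  (J2 needs exactly one e-in)
#3 →J1  (only one effort-in slot at J1)

#0 →J2
#1 →Sf1
#2 →I1
#3 →J1
#4 →Sf2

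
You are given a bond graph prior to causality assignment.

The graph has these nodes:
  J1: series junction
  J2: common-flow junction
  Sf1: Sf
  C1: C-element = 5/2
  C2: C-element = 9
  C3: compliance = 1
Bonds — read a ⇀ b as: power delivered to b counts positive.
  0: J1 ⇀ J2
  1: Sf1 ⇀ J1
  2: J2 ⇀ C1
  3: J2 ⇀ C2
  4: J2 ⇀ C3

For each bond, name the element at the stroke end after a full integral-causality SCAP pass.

#0 |J1
#1 |Sf1
#2 |J2
#3 |J2
#4 |J2

bond 1 |Sf1  (source Sf1 imposes f)
bond 0 |J1  (common-f at J1 fixed by 1)
bond 2 |J2  (J2 flow already set via bond 0)
bond 3 |J2  (common-f at J2 fixed by 0)
bond 4 |J2  (1-jn J2 has f-setter on 0)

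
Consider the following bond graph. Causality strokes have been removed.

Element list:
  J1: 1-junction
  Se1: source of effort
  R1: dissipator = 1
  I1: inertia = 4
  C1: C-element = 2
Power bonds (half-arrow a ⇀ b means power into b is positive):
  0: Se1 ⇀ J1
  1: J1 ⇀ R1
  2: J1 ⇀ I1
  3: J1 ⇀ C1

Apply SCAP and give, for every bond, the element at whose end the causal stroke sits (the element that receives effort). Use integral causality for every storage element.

#0 stroke→J1
#1 stroke→J1
#2 stroke→I1
#3 stroke→J1

bond 0 |J1  (source Se1 imposes e)
bond 2 |I1  (I1: I, integral causality)
bond 1 |J1  (J1: bond 2 brought flow, rest push out)
bond 3 |J1  (1-jn J1 has f-setter on 2)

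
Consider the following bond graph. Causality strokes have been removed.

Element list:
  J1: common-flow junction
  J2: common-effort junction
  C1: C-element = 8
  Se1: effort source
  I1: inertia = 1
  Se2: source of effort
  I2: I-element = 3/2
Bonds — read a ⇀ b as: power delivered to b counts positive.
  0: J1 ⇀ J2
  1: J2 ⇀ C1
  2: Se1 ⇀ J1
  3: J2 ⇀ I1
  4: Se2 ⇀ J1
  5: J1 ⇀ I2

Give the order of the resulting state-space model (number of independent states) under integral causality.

3  (C1, I1, I2 all integral)

bond 2 |J1  (source Se1 imposes e)
bond 4 |J1  (source Se2 imposes e)
bond 1 |J2  (C1 integral (e out))
bond 0 |J1  (common-e at J2 fixed by 1)
bond 3 |I1  (J2: bond 1 brought effort, rest push out)
bond 5 |I2  (J1: last free bond brings flow in)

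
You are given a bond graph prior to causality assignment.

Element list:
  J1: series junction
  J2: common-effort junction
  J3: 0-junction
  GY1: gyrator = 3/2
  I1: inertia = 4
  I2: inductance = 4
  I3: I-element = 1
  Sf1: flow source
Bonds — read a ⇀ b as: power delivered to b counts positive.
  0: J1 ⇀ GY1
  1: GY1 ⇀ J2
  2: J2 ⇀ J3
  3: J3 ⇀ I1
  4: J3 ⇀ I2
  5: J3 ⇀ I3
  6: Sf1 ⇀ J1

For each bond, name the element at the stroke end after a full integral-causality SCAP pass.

b6 stroke→Sf1  (Sf1: flow source, stroke at near end)
b0 stroke→J1  (J1: bond 6 brought flow, rest push out)
b1 stroke→J2  (GY1 both-in/both-out from 0)
b2 stroke→J3  (J2 effort already set via bond 1)
b3 stroke→I1  (common-e at J3 fixed by 2)
b4 stroke→I2  (0-jn J3 has e-setter on 2)
b5 stroke→I3  (0-jn J3 has e-setter on 2)

bond 0 |J1
bond 1 |J2
bond 2 |J3
bond 3 |I1
bond 4 |I2
bond 5 |I3
bond 6 |Sf1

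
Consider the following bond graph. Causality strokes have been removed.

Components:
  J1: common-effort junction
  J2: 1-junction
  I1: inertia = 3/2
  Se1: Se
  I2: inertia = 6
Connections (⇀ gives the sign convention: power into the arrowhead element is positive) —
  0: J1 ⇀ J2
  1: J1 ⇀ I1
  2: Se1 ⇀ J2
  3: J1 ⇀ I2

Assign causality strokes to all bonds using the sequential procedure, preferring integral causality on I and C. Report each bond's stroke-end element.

b2 stroke→J2  (Se1 fixes effort; stroke away)
b0 stroke→J1  (J2 needs exactly one f-in)
b1 stroke→I1  (0-jn J1 has e-setter on 0)
b3 stroke→I2  (common-e at J1 fixed by 0)

#0 stroke→J1
#1 stroke→I1
#2 stroke→J2
#3 stroke→I2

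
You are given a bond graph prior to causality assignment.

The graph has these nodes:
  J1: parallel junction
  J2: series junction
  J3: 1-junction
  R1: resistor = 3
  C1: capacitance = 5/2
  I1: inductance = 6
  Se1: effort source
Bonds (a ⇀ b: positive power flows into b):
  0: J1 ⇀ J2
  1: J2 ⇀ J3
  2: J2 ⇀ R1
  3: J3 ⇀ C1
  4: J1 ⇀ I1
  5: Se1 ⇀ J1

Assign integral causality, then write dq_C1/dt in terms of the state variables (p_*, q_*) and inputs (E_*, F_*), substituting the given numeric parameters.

dq_C1/dt = E_Se1/3 - 2*q_C1/15

bond 5 stroke→J1  (Se1 fixes effort; stroke away)
bond 0 stroke→J2  (0-jn J1 has e-setter on 5)
bond 4 stroke→I1  (0-jn J1 has e-setter on 5)
bond 3 stroke→J3  (C1: C, integral causality)
bond 1 stroke→J2  (only one flow-in slot at J3)
bond 2 stroke→R1  (only one flow-in slot at J2)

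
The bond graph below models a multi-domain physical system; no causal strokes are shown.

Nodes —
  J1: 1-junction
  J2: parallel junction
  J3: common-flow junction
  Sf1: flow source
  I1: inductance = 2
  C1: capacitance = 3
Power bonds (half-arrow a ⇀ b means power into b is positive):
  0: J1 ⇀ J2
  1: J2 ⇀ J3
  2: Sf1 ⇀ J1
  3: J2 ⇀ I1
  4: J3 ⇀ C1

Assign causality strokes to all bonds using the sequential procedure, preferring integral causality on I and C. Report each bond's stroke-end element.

b2 stroke→Sf1  (Sf1 fixes flow; stroke at Sf1)
b0 stroke→J1  (J1 flow already set via bond 2)
b3 stroke→I1  (I1: I, integral causality)
b1 stroke→J2  (J2 needs exactly one e-in)
b4 stroke→J3  (1-jn J3 has f-setter on 1)

β0 stroke→J1
β1 stroke→J2
β2 stroke→Sf1
β3 stroke→I1
β4 stroke→J3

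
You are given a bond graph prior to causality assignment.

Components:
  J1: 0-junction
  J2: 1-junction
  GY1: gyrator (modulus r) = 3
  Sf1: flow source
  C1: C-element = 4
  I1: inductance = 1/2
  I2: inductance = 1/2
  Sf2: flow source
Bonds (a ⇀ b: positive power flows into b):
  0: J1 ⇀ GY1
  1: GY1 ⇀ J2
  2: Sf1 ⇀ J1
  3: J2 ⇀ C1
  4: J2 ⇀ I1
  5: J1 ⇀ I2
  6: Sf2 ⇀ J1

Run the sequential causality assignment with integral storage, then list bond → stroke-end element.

b2 stroke→Sf1  (source Sf1 imposes f)
b6 stroke→Sf2  (Sf2: flow source, stroke at near end)
b3 stroke→J2  (C1: C, integral causality)
b4 stroke→I1  (prefer integral on I1)
b1 stroke→J2  (J2: bond 4 brought flow, rest push out)
b0 stroke→J1  (GY1 both-in/both-out from 1)
b5 stroke→I2  (J1: bond 0 brought effort, rest push out)

bond 0 →J1
bond 1 →J2
bond 2 →Sf1
bond 3 →J2
bond 4 →I1
bond 5 →I2
bond 6 →Sf2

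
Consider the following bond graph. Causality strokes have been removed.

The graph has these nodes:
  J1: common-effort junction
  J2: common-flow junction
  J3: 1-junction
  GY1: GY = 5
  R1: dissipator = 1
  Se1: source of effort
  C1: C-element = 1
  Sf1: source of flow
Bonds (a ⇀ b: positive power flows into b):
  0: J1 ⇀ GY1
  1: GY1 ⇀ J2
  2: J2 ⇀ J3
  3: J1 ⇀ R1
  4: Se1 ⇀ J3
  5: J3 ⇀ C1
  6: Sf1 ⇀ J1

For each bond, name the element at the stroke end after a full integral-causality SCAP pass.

bond 0 stroke at GY1
bond 1 stroke at GY1
bond 2 stroke at J2
bond 3 stroke at J1
bond 4 stroke at J3
bond 5 stroke at J3
bond 6 stroke at Sf1

#4 stroke→J3  (Se1: effort source, stroke at far end)
#6 stroke→Sf1  (Sf1 fixes flow; stroke at Sf1)
#5 stroke→J3  (C1: C, integral causality)
#2 stroke→J2  (J3: last free bond brings flow in)
#1 stroke→GY1  (only one flow-in slot at J2)
#0 stroke→GY1  (through GY1, causality inverts; strokes same side of GY1)
#3 stroke→J1  (J1 needs exactly one e-in)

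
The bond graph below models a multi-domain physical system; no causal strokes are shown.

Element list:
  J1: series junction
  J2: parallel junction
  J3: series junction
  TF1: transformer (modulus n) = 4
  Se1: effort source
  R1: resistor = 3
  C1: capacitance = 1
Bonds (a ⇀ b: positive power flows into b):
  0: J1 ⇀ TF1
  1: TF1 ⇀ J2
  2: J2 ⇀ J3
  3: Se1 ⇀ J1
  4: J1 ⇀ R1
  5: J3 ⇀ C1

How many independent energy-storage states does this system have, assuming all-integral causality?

b3 stroke at J1  (Se1: effort source, stroke at far end)
b5 stroke at J3  (prefer integral on C1)
b2 stroke at J2  (only one flow-in slot at J3)
b1 stroke at TF1  (0-jn J2 has e-setter on 2)
b0 stroke at J1  (TF TF1: opposite of bond 1)
b4 stroke at R1  (J1 needs exactly one f-in)

1  (C1 all integral)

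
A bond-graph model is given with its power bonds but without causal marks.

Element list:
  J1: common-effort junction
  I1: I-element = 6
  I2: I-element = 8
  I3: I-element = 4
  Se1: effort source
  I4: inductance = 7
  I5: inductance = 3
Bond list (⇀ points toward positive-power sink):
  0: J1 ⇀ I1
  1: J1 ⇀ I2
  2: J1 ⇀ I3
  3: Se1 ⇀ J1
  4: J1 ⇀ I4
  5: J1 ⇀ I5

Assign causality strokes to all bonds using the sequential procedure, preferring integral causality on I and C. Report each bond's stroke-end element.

b3 stroke→J1  (Se1: effort source, stroke at far end)
b0 stroke→I1  (J1 effort already set via bond 3)
b1 stroke→I2  (common-e at J1 fixed by 3)
b2 stroke→I3  (J1: bond 3 brought effort, rest push out)
b4 stroke→I4  (J1 effort already set via bond 3)
b5 stroke→I5  (common-e at J1 fixed by 3)

b0 stroke at I1
b1 stroke at I2
b2 stroke at I3
b3 stroke at J1
b4 stroke at I4
b5 stroke at I5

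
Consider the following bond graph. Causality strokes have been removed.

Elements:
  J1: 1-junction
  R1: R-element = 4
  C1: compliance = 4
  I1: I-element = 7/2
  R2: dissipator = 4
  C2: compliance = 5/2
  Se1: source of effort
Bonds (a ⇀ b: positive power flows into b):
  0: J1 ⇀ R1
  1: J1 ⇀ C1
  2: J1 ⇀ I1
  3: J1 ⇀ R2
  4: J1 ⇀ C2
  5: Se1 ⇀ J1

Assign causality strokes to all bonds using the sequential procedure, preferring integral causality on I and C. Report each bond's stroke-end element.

β0 →J1
β1 →J1
β2 →I1
β3 →J1
β4 →J1
β5 →J1

bond 5 stroke at J1  (source Se1 imposes e)
bond 1 stroke at J1  (C1 outputs effort q/C1)
bond 2 stroke at I1  (I1 outputs flow p/I1)
bond 0 stroke at J1  (J1 flow already set via bond 2)
bond 3 stroke at J1  (J1: bond 2 brought flow, rest push out)
bond 4 stroke at J1  (common-f at J1 fixed by 2)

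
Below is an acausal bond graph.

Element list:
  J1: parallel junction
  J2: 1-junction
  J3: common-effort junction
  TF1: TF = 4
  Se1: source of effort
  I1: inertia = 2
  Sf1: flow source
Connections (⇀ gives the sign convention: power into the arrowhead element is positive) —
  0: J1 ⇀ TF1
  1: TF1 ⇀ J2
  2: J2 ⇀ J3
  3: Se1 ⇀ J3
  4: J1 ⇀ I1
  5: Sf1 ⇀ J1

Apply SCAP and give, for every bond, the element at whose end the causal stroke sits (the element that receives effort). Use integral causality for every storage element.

#3 stroke→J3  (source Se1 imposes e)
#5 stroke→Sf1  (source Sf1 imposes f)
#2 stroke→J2  (J3: bond 3 brought effort, rest push out)
#1 stroke→TF1  (J2 needs exactly one f-in)
#0 stroke→J1  (TF1: transformer flips bond 1)
#4 stroke→I1  (J1 effort already set via bond 0)

#0 stroke at J1
#1 stroke at TF1
#2 stroke at J2
#3 stroke at J3
#4 stroke at I1
#5 stroke at Sf1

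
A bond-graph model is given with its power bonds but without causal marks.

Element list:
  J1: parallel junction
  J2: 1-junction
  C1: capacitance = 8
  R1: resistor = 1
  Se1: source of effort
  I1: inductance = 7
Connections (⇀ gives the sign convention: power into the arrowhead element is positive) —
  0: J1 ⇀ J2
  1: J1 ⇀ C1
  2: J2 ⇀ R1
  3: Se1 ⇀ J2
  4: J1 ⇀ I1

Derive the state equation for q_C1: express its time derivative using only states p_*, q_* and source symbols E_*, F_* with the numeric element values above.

dq_C1/dt = -E_Se1 - p_I1/7 - q_C1/8

b3 →J2  (Se1 fixes effort; stroke away)
b1 →J1  (C1 integral (e out))
b0 →J2  (common-e at J1 fixed by 1)
b4 →I1  (0-jn J1 has e-setter on 1)
b2 →R1  (J2: last free bond brings flow in)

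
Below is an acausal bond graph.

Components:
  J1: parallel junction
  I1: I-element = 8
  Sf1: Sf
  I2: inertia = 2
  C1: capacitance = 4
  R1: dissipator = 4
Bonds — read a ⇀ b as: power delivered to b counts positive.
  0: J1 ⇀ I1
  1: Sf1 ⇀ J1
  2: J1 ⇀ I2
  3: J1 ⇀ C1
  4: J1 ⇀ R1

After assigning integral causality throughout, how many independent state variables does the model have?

3  (C1, I1, I2 all integral)

#1 |Sf1  (Sf1 fixes flow; stroke at Sf1)
#0 |I1  (prefer integral on I1)
#2 |I2  (I2 integral (f out))
#3 |J1  (C1 outputs effort q/C1)
#4 |R1  (J1: bond 3 brought effort, rest push out)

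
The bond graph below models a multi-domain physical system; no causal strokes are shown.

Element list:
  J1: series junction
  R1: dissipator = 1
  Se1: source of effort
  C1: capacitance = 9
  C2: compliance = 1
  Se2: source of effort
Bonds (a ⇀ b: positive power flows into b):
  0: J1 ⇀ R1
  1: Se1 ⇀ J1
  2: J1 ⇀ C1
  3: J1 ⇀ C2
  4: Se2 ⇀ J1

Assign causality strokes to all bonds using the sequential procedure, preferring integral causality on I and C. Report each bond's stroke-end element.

β1 stroke at J1  (source Se1 imposes e)
β4 stroke at J1  (Se2 fixes effort; stroke away)
β2 stroke at J1  (C1 integral (e out))
β3 stroke at J1  (C2 outputs effort q/C2)
β0 stroke at R1  (only one flow-in slot at J1)

b0 stroke at R1
b1 stroke at J1
b2 stroke at J1
b3 stroke at J1
b4 stroke at J1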